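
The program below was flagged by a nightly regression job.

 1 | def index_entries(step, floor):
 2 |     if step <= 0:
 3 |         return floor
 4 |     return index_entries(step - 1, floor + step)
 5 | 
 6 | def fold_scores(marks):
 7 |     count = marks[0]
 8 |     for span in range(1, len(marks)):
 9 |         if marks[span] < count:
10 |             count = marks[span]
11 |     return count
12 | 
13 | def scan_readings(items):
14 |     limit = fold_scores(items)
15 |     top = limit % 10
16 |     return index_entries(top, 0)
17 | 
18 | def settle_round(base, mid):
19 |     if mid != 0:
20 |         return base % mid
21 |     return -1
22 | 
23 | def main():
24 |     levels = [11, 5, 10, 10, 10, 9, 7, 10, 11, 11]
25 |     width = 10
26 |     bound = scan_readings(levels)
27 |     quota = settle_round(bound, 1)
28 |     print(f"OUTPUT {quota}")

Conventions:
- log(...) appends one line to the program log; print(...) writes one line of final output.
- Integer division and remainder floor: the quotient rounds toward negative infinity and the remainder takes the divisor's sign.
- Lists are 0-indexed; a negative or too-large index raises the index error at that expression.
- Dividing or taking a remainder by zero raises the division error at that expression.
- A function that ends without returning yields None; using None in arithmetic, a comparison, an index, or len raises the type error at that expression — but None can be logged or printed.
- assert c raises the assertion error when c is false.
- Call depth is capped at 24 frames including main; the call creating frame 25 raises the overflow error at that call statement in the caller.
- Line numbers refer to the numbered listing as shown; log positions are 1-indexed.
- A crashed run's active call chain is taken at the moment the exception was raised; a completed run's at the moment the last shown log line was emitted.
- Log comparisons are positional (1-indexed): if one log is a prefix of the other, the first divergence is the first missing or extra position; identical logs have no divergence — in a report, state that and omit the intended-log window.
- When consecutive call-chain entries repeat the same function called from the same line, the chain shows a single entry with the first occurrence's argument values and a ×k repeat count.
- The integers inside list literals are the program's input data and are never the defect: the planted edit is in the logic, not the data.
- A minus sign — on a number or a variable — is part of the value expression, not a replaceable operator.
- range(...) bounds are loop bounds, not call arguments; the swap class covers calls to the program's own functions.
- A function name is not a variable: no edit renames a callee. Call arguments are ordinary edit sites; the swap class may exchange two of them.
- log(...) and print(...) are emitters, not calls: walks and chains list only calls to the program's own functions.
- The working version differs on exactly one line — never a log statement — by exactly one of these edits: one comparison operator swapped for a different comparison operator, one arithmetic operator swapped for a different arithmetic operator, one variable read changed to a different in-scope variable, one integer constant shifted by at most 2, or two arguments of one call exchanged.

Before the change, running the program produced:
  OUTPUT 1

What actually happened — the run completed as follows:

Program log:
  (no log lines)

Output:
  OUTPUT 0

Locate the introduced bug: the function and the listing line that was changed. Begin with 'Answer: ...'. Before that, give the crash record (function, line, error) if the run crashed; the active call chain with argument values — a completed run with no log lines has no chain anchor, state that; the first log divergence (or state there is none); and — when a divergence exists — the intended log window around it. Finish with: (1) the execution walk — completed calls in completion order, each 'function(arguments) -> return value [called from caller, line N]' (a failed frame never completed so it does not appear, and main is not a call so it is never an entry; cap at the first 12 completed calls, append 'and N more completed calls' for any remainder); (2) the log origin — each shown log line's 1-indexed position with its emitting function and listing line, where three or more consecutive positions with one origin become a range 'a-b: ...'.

Answer: the defect is in main at line 27.
Key observation: Log streams are identical — the defect surfaces only in the printed output.
Call chain: (no anchor — the run completed with no log lines).
First divergence: none; the two logs match at every position.
Execution walk:
  fold_scores([11, 5, 10, 10, 10, 9, 7, 10, 11, 11]) -> 5  [called from scan_readings, line 14]
  index_entries(0, 15) -> 15  [called from index_entries, line 4]
  index_entries(1, 14) -> 15  [called from index_entries, line 4]
  index_entries(2, 12) -> 15  [called from index_entries, line 4]
  index_entries(3, 9) -> 15  [called from index_entries, line 4]
  index_entries(4, 5) -> 15  [called from index_entries, line 4]
  index_entries(5, 0) -> 15  [called from scan_readings, line 16]
  scan_readings([11, 5, 10, 10, 10, 9, 7, 10, 11, 11]) -> 15  [called from main, line 26]
  settle_round(15, 1) -> 0  [called from main, line 27]
Log origin:
  (no log lines)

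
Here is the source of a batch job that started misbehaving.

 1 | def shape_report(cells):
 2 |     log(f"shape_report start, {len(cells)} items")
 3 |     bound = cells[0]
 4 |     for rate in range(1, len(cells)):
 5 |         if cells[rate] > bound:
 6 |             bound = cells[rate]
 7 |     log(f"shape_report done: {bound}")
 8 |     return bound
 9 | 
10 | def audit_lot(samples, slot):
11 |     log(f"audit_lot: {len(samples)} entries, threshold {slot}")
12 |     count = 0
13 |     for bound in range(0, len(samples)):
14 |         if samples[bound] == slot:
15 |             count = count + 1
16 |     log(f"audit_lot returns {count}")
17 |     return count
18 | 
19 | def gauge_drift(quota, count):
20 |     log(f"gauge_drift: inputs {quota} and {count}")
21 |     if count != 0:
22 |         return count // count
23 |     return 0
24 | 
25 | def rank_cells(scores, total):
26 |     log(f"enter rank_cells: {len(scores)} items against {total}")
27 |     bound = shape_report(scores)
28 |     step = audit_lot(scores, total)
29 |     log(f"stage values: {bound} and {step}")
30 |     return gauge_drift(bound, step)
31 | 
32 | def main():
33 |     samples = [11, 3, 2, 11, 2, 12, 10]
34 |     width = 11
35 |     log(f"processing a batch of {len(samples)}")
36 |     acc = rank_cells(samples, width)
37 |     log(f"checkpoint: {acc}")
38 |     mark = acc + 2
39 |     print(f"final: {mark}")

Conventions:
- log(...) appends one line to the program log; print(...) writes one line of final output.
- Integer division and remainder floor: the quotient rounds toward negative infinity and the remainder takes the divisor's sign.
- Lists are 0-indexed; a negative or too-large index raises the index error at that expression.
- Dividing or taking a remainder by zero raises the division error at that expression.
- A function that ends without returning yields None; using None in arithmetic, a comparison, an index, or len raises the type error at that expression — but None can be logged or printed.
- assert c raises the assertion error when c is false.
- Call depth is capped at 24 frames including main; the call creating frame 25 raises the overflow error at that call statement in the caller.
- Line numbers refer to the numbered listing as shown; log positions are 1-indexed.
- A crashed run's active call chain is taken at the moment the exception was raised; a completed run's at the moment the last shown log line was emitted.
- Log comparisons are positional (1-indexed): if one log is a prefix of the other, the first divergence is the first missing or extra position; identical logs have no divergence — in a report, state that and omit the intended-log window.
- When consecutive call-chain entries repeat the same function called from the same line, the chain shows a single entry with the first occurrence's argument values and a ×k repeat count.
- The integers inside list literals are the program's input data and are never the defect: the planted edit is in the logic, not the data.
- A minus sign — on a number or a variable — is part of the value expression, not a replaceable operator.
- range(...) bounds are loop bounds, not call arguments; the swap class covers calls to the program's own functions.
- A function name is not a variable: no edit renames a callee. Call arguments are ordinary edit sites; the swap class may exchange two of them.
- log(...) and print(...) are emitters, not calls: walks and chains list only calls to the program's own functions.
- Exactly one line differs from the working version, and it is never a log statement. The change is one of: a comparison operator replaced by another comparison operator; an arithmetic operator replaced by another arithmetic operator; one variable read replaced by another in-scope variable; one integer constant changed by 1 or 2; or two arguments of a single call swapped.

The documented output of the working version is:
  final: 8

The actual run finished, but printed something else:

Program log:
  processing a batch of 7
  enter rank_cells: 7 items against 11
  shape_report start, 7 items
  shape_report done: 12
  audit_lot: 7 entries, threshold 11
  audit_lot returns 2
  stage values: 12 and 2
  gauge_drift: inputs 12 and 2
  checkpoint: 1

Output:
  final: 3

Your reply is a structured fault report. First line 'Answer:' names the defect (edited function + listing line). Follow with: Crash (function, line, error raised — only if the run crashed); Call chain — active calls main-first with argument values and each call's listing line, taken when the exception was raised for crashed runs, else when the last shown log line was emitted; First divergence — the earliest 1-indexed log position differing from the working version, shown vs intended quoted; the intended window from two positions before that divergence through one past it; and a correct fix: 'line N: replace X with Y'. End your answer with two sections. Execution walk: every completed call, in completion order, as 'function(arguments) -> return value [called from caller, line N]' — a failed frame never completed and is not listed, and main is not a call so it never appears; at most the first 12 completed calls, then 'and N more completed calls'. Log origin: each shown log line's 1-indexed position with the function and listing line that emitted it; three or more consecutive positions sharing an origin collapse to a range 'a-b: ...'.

Answer: the defect is in gauge_drift at line 22.
Core observation: Everything matches until log position 9, which reads 'checkpoint: 1' in place of 'checkpoint: 6'.
Call chain: main.
First divergence: position 9 — shown 'checkpoint: 1', intended 'checkpoint: 6'.
Intended log window:
  7: stage values: 12 and 2
  8: gauge_drift: inputs 12 and 2
  9: checkpoint: 6
Execution walk:
  shape_report([11, 3, 2, 11, 2, 12, 10]) -> 12  [called from rank_cells, line 27]
  audit_lot([11, 3, 2, 11, 2, 12, 10], 11) -> 2  [called from rank_cells, line 28]
  gauge_drift(12, 2) -> 1  [called from rank_cells, line 30]
  rank_cells([11, 3, 2, 11, 2, 12, 10], 11) -> 1  [called from main, line 36]
Log origin:
  1: from main, line 35
  2: from rank_cells, line 26
  3: from shape_report, line 2
  4: from shape_report, line 7
  5: from audit_lot, line 11
  6: from audit_lot, line 16
  7: from rank_cells, line 29
  8: from gauge_drift, line 20
  9: from main, line 37
A correct fix: line 22: replace `count // count` with `quota // count`.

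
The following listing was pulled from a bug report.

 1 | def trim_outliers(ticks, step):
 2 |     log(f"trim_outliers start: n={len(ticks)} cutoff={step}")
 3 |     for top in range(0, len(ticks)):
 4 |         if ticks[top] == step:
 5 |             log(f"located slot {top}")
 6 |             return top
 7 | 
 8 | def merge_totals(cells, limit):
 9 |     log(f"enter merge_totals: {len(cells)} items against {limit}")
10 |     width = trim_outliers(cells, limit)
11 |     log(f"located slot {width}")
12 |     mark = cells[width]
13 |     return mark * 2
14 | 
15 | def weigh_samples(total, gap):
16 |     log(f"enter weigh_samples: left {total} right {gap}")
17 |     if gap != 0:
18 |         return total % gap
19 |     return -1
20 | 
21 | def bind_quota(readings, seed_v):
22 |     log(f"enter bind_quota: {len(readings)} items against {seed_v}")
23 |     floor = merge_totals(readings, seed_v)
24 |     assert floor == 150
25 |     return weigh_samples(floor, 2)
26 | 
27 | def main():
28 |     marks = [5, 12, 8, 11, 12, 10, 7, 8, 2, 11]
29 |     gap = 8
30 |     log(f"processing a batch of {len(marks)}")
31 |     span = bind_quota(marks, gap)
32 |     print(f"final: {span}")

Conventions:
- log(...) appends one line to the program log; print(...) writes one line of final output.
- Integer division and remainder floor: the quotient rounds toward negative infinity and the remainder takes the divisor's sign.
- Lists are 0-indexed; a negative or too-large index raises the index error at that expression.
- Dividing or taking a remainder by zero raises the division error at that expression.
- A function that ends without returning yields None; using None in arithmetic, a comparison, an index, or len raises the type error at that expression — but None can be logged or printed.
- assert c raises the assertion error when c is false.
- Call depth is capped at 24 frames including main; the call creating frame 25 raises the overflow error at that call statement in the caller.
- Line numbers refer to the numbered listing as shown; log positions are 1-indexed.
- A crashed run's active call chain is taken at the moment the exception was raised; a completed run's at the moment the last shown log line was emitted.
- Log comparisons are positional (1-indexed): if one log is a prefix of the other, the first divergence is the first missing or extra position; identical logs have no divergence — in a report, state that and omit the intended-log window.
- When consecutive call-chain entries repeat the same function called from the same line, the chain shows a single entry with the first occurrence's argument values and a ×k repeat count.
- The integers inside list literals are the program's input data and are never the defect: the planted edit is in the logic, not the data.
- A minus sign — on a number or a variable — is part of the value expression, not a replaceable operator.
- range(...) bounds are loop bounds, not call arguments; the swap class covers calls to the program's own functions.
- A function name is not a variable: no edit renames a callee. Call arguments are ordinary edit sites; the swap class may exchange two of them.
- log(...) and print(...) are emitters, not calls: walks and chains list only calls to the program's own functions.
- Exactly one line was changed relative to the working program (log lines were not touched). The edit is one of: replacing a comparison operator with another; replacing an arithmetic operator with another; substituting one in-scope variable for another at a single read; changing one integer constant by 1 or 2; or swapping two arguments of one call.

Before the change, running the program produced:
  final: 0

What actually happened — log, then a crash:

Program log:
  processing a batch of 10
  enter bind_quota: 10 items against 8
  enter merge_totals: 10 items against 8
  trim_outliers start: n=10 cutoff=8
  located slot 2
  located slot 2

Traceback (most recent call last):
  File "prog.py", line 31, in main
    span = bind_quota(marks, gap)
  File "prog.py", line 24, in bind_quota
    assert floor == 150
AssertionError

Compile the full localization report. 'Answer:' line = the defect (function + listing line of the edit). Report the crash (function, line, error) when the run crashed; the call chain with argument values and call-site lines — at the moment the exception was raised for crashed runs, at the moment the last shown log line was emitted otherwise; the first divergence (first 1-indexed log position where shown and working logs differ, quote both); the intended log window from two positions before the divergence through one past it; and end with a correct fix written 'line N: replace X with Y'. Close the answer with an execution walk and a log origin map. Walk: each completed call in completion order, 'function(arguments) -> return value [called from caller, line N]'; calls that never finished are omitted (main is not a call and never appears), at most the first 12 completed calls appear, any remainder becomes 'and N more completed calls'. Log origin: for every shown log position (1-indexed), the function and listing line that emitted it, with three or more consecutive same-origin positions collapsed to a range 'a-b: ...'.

Answer: the defect is in bind_quota at line 24.
Core observation: After 6 matching log lines the faulty run goes silent, while the working version continues with 'enter weigh_samples: left 16 right 2'.
Crash: bind_quota, line 24, AssertionError.
Call chain: main -> bind_quota([5, 12, 8, 11, 12, 10, 7, 8, 2, 11], 8) (called at line 31).
First divergence: position 7 (shown log ended at 6 lines; the working version continues: 'enter weigh_samples: left 16 right 2').
Intended log window:
  5: located slot 2
  6: located slot 2
  7: enter weigh_samples: left 16 right 2
Execution walk:
  trim_outliers([5, 12, 8, 11, 12, 10, 7, 8, 2, 11], 8) -> 2  [called from merge_totals, line 10]
  merge_totals([5, 12, 8, 11, 12, 10, 7, 8, 2, 11], 8) -> 16  [called from bind_quota, line 23]
Log origins:
  1: logged in main at line 30
  2: logged in bind_quota at line 22
  3: logged in merge_totals at line 9
  4: logged in trim_outliers at line 2
  5: logged in trim_outliers at line 5
  6: logged in merge_totals at line 11
A correct fix: line 24: replace `==` with `<=`.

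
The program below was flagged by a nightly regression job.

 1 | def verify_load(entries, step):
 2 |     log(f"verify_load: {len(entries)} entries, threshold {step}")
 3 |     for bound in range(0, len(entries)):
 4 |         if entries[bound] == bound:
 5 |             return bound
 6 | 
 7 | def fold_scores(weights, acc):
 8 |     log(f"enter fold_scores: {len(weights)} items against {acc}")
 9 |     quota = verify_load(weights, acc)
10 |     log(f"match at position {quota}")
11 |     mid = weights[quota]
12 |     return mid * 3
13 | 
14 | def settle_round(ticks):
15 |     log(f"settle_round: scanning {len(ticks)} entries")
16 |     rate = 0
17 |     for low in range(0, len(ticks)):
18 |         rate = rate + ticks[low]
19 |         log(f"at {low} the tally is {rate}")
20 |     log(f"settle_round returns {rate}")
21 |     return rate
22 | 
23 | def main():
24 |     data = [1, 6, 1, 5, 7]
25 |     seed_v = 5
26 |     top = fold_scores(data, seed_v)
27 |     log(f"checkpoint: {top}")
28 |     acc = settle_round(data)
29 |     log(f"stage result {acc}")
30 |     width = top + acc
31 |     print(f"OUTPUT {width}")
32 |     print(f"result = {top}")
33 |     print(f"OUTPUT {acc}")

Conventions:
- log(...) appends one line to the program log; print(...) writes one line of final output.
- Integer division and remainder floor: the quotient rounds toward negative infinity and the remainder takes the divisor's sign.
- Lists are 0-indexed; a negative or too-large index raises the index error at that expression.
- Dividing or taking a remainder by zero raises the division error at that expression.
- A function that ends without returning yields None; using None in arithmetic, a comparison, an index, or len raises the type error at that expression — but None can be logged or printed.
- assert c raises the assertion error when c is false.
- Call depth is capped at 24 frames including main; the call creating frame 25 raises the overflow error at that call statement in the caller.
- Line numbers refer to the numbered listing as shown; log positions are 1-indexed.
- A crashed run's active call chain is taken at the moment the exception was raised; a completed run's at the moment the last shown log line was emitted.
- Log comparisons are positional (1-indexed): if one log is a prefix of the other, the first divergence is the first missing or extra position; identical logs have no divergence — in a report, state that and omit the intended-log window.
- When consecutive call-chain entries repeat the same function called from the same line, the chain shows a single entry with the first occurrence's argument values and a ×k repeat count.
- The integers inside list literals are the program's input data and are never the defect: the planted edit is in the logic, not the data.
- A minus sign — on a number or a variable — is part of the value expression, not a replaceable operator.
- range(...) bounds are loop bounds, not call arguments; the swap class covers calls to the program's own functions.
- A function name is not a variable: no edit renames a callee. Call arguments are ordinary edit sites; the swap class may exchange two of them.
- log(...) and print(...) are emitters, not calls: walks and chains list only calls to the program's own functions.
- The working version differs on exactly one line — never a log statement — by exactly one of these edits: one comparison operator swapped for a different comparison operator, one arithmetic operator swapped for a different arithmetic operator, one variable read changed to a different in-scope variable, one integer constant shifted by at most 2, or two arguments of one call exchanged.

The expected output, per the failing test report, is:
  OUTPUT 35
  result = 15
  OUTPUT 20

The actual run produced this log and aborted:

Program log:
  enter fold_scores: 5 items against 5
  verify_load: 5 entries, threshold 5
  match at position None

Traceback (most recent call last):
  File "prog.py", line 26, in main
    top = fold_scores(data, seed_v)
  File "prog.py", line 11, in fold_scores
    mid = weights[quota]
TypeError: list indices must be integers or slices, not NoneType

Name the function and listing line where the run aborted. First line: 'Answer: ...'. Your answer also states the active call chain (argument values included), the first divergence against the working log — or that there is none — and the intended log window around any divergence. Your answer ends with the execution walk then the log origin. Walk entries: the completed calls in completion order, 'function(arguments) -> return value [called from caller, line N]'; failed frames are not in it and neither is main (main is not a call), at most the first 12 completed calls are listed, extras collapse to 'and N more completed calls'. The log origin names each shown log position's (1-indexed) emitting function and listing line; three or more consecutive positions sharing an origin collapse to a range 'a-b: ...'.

Answer: the error was raised in fold_scores, line 11.
Core observation: The log first diverges at position 3: the faulty run prints 'match at position None' where the working version prints 'match at position 3'.
Call chain: main -> fold_scores([1, 6, 1, 5, 7], 5) (called at line 26).
First divergence: position 3 — shown 'match at position None', intended 'match at position 3'.
Intended log window:
  1: enter fold_scores: 5 items against 5
  2: verify_load: 5 entries, threshold 5
  3: match at position 3
  4: checkpoint: 15
Execution walk:
  verify_load([1, 6, 1, 5, 7], 5) -> None  [called from fold_scores, line 9]
Log origins:
  1: emitted by fold_scores (line 8)
  2: emitted by verify_load (line 2)
  3: emitted by fold_scores (line 10)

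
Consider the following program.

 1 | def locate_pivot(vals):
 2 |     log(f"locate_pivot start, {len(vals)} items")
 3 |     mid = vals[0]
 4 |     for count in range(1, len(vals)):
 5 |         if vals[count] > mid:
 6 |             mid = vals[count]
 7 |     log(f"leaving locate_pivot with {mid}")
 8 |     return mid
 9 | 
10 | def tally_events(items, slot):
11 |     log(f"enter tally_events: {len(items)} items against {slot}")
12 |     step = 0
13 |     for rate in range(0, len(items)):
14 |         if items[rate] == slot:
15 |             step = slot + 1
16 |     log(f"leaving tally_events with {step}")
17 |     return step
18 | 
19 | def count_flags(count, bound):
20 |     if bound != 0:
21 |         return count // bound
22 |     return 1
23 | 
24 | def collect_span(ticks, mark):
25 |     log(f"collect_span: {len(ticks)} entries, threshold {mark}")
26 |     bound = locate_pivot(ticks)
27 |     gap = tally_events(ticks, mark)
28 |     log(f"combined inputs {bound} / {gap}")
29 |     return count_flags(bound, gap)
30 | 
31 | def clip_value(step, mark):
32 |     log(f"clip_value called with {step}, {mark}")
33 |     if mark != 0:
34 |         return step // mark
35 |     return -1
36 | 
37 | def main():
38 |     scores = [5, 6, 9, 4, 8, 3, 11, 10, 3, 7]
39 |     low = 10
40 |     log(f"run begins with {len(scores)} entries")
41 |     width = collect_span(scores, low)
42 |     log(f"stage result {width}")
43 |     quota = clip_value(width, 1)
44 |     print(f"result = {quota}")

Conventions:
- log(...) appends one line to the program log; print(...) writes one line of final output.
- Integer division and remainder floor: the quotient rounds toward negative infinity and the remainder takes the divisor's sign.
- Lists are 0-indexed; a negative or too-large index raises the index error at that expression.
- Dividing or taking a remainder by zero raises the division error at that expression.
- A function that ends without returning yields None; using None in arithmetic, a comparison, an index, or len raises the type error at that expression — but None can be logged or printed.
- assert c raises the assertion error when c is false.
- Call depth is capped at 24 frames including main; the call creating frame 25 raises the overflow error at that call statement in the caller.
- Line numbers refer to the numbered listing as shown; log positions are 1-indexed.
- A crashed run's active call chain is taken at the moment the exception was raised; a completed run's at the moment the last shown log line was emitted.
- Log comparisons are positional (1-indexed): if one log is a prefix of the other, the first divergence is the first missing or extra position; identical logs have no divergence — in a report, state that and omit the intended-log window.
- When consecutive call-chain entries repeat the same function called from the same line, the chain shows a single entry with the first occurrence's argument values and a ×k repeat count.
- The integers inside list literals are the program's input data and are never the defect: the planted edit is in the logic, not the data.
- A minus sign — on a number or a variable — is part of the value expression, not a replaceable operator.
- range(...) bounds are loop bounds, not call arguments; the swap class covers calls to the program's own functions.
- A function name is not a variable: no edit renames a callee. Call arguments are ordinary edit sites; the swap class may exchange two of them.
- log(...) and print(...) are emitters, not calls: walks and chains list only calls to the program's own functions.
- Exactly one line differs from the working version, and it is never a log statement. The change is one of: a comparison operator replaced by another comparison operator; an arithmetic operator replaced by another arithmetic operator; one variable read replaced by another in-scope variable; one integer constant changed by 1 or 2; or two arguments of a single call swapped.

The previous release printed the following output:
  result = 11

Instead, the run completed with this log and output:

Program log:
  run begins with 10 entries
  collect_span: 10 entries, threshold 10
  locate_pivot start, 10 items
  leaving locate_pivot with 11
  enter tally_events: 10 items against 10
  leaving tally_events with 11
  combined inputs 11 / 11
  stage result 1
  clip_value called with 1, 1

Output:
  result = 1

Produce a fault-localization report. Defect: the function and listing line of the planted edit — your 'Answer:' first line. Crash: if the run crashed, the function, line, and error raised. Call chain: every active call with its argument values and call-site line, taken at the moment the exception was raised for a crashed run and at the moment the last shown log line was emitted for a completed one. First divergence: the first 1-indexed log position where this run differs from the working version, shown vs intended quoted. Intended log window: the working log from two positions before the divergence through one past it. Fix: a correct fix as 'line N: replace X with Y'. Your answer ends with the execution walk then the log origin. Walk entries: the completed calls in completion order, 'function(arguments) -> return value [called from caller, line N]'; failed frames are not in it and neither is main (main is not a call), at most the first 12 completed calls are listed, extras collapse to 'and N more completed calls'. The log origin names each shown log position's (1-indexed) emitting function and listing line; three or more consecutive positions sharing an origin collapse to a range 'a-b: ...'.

Answer: the defect is in tally_events at line 15.
Key observation: At log position 6 the runs split — shown 'leaving tally_events with 11', but the working version logs 'leaving tally_events with 1'.
Call chain: main -> clip_value(1, 1) (called at line 43).
First divergence: position 6 — shown 'leaving tally_events with 11', intended 'leaving tally_events with 1'.
Intended log window:
  4: leaving locate_pivot with 11
  5: enter tally_events: 10 items against 10
  6: leaving tally_events with 1
  7: combined inputs 11 / 1
Execution walk:
  locate_pivot([5, 6, 9, 4, 8, 3, 11, 10, 3, 7]) -> 11  [called from collect_span, line 26]
  tally_events([5, 6, 9, 4, 8, 3, 11, 10, 3, 7], 10) -> 11  [called from collect_span, line 27]
  count_flags(11, 11) -> 1  [called from collect_span, line 29]
  collect_span([5, 6, 9, 4, 8, 3, 11, 10, 3, 7], 10) -> 1  [called from main, line 41]
  clip_value(1, 1) -> 1  [called from main, line 43]
Log origins:
  1: from main, line 40
  2: from collect_span, line 25
  3: from locate_pivot, line 2
  4: from locate_pivot, line 7
  5: from tally_events, line 11
  6: from tally_events, line 16
  7: from collect_span, line 28
  8: from main, line 42
  9: from clip_value, line 32
A correct fix: line 15: replace `slot` with `step`.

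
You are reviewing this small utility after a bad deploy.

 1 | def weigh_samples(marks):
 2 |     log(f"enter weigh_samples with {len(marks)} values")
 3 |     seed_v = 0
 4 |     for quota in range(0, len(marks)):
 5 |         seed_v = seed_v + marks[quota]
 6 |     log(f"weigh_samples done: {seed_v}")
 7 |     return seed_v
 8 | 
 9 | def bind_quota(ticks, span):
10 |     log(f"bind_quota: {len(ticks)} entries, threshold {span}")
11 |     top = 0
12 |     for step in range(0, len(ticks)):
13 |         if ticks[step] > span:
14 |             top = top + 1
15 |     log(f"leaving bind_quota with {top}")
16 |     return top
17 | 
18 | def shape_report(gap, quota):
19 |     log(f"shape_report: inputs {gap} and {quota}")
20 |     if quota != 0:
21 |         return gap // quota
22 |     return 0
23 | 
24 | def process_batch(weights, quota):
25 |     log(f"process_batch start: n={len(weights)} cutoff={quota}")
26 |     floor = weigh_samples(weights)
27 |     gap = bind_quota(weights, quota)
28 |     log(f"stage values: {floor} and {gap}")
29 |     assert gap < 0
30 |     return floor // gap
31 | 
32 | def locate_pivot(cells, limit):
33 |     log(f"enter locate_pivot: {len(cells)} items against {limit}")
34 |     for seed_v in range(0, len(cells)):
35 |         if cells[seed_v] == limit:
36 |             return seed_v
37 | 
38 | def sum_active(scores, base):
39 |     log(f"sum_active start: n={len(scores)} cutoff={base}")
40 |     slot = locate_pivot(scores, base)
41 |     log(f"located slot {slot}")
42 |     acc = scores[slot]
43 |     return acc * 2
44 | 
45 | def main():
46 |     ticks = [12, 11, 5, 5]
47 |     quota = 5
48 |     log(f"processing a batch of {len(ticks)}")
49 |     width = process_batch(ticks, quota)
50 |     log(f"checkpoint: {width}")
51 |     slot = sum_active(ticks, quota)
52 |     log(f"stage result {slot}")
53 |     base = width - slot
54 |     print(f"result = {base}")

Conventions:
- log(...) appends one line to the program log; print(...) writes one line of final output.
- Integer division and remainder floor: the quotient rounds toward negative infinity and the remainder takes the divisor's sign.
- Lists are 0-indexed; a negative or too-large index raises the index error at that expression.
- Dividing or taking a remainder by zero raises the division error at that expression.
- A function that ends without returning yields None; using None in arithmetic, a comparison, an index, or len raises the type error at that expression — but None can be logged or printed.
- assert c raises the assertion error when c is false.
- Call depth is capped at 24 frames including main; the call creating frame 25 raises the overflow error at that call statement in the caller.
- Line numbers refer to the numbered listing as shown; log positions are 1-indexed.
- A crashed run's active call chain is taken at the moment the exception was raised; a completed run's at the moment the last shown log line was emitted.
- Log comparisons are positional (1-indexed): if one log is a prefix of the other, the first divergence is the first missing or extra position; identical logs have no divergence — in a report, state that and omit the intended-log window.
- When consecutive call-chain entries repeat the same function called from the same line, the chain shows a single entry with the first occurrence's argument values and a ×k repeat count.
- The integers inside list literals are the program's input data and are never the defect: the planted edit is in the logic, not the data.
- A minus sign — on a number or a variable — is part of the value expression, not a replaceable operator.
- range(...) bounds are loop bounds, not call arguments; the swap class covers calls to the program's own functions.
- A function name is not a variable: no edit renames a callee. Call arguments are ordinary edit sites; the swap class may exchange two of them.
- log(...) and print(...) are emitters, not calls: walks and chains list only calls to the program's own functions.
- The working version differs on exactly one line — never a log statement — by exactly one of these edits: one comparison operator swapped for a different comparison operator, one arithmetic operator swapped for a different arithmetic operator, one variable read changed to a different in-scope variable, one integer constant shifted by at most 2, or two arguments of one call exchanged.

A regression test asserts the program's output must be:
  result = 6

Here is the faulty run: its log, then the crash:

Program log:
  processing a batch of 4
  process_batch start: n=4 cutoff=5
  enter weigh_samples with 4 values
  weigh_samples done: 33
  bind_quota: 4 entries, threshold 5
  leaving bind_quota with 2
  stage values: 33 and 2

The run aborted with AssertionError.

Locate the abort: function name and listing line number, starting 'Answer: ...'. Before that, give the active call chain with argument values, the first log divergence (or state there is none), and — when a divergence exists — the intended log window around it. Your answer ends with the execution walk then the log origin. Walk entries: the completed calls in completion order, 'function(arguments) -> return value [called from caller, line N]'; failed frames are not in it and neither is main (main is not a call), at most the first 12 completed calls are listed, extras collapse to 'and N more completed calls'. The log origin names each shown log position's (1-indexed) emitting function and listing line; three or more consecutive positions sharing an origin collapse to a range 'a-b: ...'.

Answer: the error was raised in process_batch, line 29.
Key fact: A complete run would log 'checkpoint: 16' next, but this one stopped at 7 lines.
Call chain: main -> process_batch([12, 11, 5, 5], 5) (called at line 49).
First divergence: position 8; the shown log stops at 7 lines while the working version next logs 'checkpoint: 16'.
Intended log window:
  6: leaving bind_quota with 2
  7: stage values: 33 and 2
  8: checkpoint: 16
  9: sum_active start: n=4 cutoff=5
Execution walk:
  weigh_samples([12, 11, 5, 5]) -> 33  [called from process_batch, line 26]
  bind_quota([12, 11, 5, 5], 5) -> 2  [called from process_batch, line 27]
Log line origins:
  1 — main, line 48
  2 — process_batch, line 25
  3 — weigh_samples, line 2
  4 — weigh_samples, line 6
  5 — bind_quota, line 10
  6 — bind_quota, line 15
  7 — process_batch, line 28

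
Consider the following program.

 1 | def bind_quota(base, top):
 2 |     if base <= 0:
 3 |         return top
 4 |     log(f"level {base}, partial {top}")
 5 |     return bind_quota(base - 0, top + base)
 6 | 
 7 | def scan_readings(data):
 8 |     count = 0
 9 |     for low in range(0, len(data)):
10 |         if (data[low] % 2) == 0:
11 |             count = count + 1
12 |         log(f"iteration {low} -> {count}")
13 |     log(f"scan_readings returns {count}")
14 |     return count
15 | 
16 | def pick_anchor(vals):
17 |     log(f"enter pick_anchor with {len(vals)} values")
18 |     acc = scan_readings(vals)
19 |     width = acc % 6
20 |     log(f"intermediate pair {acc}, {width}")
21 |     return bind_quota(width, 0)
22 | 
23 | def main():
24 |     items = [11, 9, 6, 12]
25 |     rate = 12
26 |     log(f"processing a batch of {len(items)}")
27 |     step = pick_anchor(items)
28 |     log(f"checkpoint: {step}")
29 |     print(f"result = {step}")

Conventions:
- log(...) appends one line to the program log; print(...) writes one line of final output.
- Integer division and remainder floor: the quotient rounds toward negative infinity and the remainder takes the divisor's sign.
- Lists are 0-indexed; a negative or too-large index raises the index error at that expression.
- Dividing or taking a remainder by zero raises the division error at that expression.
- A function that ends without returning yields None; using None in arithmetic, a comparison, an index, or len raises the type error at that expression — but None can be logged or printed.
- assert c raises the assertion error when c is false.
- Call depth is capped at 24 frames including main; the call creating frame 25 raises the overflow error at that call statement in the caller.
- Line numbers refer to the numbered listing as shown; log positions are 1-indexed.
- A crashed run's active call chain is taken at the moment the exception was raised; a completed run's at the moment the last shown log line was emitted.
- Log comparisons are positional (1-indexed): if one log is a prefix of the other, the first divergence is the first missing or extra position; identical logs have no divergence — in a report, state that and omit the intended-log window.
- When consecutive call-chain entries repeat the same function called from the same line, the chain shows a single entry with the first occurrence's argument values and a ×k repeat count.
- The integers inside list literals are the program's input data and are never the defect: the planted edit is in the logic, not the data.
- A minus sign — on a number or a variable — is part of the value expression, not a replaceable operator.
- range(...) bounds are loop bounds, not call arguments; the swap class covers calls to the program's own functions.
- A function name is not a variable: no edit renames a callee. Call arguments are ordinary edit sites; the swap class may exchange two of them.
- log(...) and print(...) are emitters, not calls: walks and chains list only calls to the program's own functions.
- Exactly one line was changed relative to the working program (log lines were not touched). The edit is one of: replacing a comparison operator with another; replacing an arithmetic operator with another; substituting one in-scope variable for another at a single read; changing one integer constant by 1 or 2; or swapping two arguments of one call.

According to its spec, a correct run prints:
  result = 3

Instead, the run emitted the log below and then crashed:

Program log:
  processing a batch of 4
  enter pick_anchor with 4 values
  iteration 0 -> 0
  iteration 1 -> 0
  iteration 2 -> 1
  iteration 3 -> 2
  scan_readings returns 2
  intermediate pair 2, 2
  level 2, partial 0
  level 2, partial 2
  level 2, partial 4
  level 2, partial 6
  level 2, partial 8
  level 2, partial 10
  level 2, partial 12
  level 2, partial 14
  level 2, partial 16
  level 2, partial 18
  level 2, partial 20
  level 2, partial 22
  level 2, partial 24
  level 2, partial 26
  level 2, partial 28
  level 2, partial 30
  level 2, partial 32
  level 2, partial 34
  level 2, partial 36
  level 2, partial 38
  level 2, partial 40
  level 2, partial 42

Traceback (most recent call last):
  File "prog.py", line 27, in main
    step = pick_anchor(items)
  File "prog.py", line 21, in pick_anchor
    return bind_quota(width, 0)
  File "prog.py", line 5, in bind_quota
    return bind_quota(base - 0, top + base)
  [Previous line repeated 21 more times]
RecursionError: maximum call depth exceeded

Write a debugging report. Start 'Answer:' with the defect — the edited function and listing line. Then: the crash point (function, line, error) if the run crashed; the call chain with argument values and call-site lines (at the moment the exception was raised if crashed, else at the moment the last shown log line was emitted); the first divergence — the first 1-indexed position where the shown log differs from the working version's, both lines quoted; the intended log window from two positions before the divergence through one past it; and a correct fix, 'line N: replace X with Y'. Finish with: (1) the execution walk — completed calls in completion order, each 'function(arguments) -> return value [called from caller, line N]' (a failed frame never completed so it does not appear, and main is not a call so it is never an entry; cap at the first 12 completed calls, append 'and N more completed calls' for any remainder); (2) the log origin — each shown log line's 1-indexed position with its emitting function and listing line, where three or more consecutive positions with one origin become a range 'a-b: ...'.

Answer: the defect is in bind_quota at line 5.
The tell: The log first diverges at position 10: the faulty run prints 'level 2, partial 2' where the working version prints 'level 1, partial 2'.
Crash: bind_quota, line 5, RecursionError.
Call chain: main -> pick_anchor([11, 9, 6, 12]) (called at line 27) -> bind_quota(2, 0) (called at line 21) -> bind_quota(2, 2) (called at line 5) ×21.
First divergence: position 10 — the shown line 'level 2, partial 2' should read 'level 1, partial 2'.
Intended log window:
  8: intermediate pair 2, 2
  9: level 2, partial 0
  10: level 1, partial 2
  11: checkpoint: 3
Execution walk:
  scan_readings([11, 9, 6, 12]) -> 2  [called from pick_anchor, line 18]
Log line origins:
  1: from main, line 26
  2: from pick_anchor, line 17
  3-6: from scan_readings, line 12
  7: from scan_readings, line 13
  8: from pick_anchor, line 20
  9-30: from bind_quota, line 4
A correct fix: line 5: replace `0` with `1`.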